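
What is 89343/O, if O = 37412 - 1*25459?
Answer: 89343/11953 ≈ 7.4745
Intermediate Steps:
O = 11953 (O = 37412 - 25459 = 11953)
89343/O = 89343/11953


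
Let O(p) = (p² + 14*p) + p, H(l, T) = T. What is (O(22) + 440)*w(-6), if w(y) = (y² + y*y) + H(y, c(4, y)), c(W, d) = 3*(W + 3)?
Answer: 116622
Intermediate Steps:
c(W, d) = 9 + 3*W (c(W, d) = 3*(3 + W) = 9 + 3*W)
O(p) = p² + 15*p
w(y) = 21 + 2*y² (w(y) = (y² + y*y) + (9 + 3*4) = (y² + y²) + (9 + 12) = 2*y² + 21 = 21 + 2*y²)
(O(22) + 440)*w(-6) = (22*(15 + 22) + 440)*(21 + 2*(-6)²) = (22*37 + 440)*(21 + 2*36) = (814 + 440)*(21 + 72) = 1254*93 = 116622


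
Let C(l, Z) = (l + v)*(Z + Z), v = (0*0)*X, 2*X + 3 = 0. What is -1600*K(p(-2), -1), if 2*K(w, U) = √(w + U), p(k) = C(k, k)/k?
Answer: -800*I*√5 ≈ -1788.9*I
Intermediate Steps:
X = -3/2 (X = -3/2 + (½)*0 = -3/2 + 0 = -3/2 ≈ -1.5000)
v = 0 (v = (0*0)*(-3/2) = 0*(-3/2) = 0)
C(l, Z) = 2*Z*l (C(l, Z) = (l + 0)*(Z + Z) = l*(2*Z) = 2*Z*l)
p(k) = 2*k (p(k) = (2*k*k)/k = (2*k²)/k = 2*k)
K(w, U) = √(U + w)/2 (K(w, U) = √(w + U)/2 = √(U + w)/2)
-1600*K(p(-2), -1) = -800*√(-1 + 2*(-2)) = -800*√(-1 - 4) = -800*√(-5) = -800*I*√5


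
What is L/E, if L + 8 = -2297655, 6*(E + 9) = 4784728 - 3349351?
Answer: -4595326/478441 ≈ -9.6048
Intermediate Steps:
E = 478441/2 (E = -9 + (4784728 - 3349351)/6 = -9 + (⅙)*1435377 = -9 + 478459/2 = 478441/2 ≈ 2.3922e+5)
L = -2297663 (L = -8 - 2297655 = -2297663)
L/E = -2297663/478441/2 = -2297663*2/478441 = -4595326/478441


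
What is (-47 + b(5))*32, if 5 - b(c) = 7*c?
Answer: -2464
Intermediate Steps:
b(c) = 5 - 7*c
(-47 + b(5))*32 = (-47 + (5 - 7*5))*32 = (-47 + (5 - 35))*32 = (-47 - 30)*32 = -77*32 = -2464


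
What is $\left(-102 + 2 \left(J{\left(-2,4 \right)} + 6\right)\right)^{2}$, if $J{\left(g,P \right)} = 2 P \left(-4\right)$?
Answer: $23716$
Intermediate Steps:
$J{\left(g,P \right)} = - 8 P$
$\left(-102 + 2 \left(J{\left(-2,4 \right)} + 6\right)\right)^{2} = \left(-102 + 2 \left(\left(-8\right) 4 + 6\right)\right)^{2} = \left(-102 + 2 \left(-32 + 6\right)\right)^{2} = \left(-102 + 2 \left(-26\right)\right)^{2} = \left(-102 - 52\right)^{2} = \left(-154\right)^{2} = 23716$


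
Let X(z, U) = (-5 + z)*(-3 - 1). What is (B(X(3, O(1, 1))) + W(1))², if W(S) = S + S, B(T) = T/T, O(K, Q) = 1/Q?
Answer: 9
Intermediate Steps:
X(z, U) = 20 - 4*z (X(z, U) = (-5 + z)*(-4) = 20 - 4*z)
B(T) = 1
W(S) = 2*S
(B(X(3, O(1, 1))) + W(1))² = (1 + 2*1)² = (1 + 2)² = 3² = 9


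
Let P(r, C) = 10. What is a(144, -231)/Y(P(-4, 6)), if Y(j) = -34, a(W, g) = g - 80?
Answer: 311/34 ≈ 9.1471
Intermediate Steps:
a(W, g) = -80 + g
a(144, -231)/Y(P(-4, 6)) = (-80 - 231)/(-34) = -311*(-1/34) = 311/34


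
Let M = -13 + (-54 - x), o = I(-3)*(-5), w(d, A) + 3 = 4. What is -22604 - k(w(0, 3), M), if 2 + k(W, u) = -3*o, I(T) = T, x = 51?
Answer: -22557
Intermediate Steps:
w(d, A) = 1 (w(d, A) = -3 + 4 = 1)
o = 15 (o = -3*(-5) = 15)
M = -118 (M = -13 + (-54 - 1*51) = -13 + (-54 - 51) = -13 - 105 = -118)
k(W, u) = -47 (k(W, u) = -2 - 3*15 = -2 - 45 = -47)
-22604 - k(w(0, 3), M) = -22604 - 1*(-47) = -22604 + 47 = -22557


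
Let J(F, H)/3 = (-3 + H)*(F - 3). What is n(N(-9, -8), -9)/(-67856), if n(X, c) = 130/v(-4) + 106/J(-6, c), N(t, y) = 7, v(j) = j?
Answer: 1303/2748168 ≈ 0.00047413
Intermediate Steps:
J(F, H) = 3*(-3 + F)*(-3 + H) (J(F, H) = 3*((-3 + H)*(F - 3)) = 3*((-3 + H)*(-3 + F)) = 3*((-3 + F)*(-3 + H)) = 3*(-3 + F)*(-3 + H))
n(X, c) = -65/2 + 106/(81 - 27*c) (n(X, c) = 130/(-4) + 106/(27 - 9*(-6) - 9*c + 3*(-6)*c) = 130*(-¼) + 106/(27 + 54 - 9*c - 18*c) = -65/2 + 106/(81 - 27*c))
n(N(-9, -8), -9)/(-67856) = ((5053 - 1755*(-9))/(54*(-3 - 9)))/(-67856) = ((1/54)*(5053 + 15795)/(-12))*(-1/67856) = ((1/54)*(-1/12)*20848)*(-1/67856) = -2606/81*(-1/67856) = 1303/2748168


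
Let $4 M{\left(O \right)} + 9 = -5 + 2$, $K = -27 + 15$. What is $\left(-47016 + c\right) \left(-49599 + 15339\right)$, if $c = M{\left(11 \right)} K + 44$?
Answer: $1608027360$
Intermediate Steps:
$K = -12$
$M{\left(O \right)} = -3$ ($M{\left(O \right)} = - \frac{9}{4} + \frac{-5 + 2}{4} = - \frac{9}{4} + \frac{1}{4} \left(-3\right) = - \frac{9}{4} - \frac{3}{4} = -3$)
$c = 80$ ($c = \left(-3\right) \left(-12\right) + 44 = 36 + 44 = 80$)
$\left(-47016 + c\right) \left(-49599 + 15339\right) = \left(-47016 + 80\right) \left(-49599 + 15339\right) = \left(-46936\right) \left(-34260\right) = 1608027360$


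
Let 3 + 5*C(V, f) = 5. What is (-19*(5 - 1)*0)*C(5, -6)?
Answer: 0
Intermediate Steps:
C(V, f) = 2/5 (C(V, f) = -3/5 + (1/5)*5 = -3/5 + 1 = 2/5)
(-19*(5 - 1)*0)*C(5, -6) = -19*(5 - 1)*0*(2/5) = -76*0*(2/5) = -19*0*(2/5) = 0*(2/5) = 0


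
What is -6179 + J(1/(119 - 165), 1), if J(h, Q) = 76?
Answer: -6103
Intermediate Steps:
-6179 + J(1/(119 - 165), 1) = -6179 + 76 = -6103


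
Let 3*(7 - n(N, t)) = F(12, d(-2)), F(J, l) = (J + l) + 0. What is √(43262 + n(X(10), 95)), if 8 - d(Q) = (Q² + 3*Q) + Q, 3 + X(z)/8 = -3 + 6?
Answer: √43261 ≈ 207.99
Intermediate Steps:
X(z) = 0 (X(z) = -24 + 8*(-3 + 6) = -24 + 8*3 = -24 + 24 = 0)
d(Q) = 8 - Q² - 4*Q (d(Q) = 8 - ((Q² + 3*Q) + Q) = 8 - (Q² + 4*Q) = 8 + (-Q² - 4*Q) = 8 - Q² - 4*Q)
F(J, l) = J + l
n(N, t) = -1 (n(N, t) = 7 - (12 + (8 - 1*(-2)² - 4*(-2)))/3 = 7 - (12 + (8 - 1*4 + 8))/3 = 7 - (12 + (8 - 4 + 8))/3 = 7 - (12 + 12)/3 = 7 - ⅓*24 = 7 - 8 = -1)
√(43262 + n(X(10), 95)) = √(43262 - 1) = √43261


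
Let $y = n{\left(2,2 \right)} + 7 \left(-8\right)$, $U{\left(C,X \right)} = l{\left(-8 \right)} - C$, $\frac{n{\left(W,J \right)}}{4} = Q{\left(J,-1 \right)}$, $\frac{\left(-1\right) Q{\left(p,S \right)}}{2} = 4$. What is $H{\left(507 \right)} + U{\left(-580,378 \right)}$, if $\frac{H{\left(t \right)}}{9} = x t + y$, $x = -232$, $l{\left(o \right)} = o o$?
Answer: $-1058764$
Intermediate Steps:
$l{\left(o \right)} = o^{2}$
$Q{\left(p,S \right)} = -8$ ($Q{\left(p,S \right)} = \left(-2\right) 4 = -8$)
$n{\left(W,J \right)} = -32$ ($n{\left(W,J \right)} = 4 \left(-8\right) = -32$)
$U{\left(C,X \right)} = 64 - C$ ($U{\left(C,X \right)} = \left(-8\right)^{2} - C = 64 - C$)
$y = -88$ ($y = -32 + 7 \left(-8\right) = -32 - 56 = -88$)
$H{\left(t \right)} = -792 - 2088 t$ ($H{\left(t \right)} = 9 \left(- 232 t - 88\right) = 9 \left(-88 - 232 t\right) = -792 - 2088 t$)
$H{\left(507 \right)} + U{\left(-580,378 \right)} = \left(-792 - 1058616\right) + \left(64 - -580\right) = \left(-792 - 1058616\right) + \left(64 + 580\right) = -1059408 + 644 = -1058764$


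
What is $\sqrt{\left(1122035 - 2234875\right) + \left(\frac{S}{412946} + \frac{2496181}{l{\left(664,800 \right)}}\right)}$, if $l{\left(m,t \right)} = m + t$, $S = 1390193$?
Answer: $\frac{i \sqrt{6821101685149480578}}{2477676} \approx 1054.1 i$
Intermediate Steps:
$\sqrt{\left(1122035 - 2234875\right) + \left(\frac{S}{412946} + \frac{2496181}{l{\left(664,800 \right)}}\right)} = \sqrt{\left(1122035 - 2234875\right) + \left(\frac{1390193}{412946} + \frac{2496181}{664 + 800}\right)} = \sqrt{-1112840 + \left(1390193 \cdot \frac{1}{412946} + \frac{2496181}{1464}\right)} = \sqrt{-1112840 + \left(\frac{1390193}{412946} + 2496181 \cdot \frac{1}{1464}\right)} = \sqrt{-1112840 + \left(\frac{1390193}{412946} + \frac{40921}{24}\right)} = \sqrt{-1112840 + \frac{8465763949}{4955352}} = \sqrt{- \frac{5506048155731}{4955352}} = \frac{i \sqrt{6821101685149480578}}{2477676}$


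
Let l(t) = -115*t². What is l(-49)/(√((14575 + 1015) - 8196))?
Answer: -276115*√7394/7394 ≈ -3211.1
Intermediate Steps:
l(-49)/(√((14575 + 1015) - 8196)) = (-115*(-49)²)/(√((14575 + 1015) - 8196)) = (-115*2401)/(√(15590 - 8196)) = -276115*√7394/7394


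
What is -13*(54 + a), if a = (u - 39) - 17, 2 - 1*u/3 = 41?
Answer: 1547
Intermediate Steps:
u = -117 (u = 6 - 3*41 = 6 - 123 = -117)
a = -173 (a = (-117 - 39) - 17 = -156 - 17 = -173)
-13*(54 + a) = -13*(54 - 173) = -13*(-119) = 1547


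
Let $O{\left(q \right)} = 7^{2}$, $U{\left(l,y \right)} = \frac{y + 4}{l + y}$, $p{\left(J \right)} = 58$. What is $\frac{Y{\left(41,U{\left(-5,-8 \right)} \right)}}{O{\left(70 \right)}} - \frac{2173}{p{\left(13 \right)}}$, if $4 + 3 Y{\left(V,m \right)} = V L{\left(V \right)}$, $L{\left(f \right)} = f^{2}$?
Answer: $\frac{3677755}{8526} \approx 431.36$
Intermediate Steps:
$U{\left(l,y \right)} = \frac{4 + y}{l + y}$
$O{\left(q \right)} = 49$
$Y{\left(V,m \right)} = - \frac{4}{3} + \frac{V^{3}}{3}$ ($Y{\left(V,m \right)} = - \frac{4}{3} + \frac{V V^{2}}{3} = - \frac{4}{3} + \frac{V^{3}}{3}$)
$\frac{Y{\left(41,U{\left(-5,-8 \right)} \right)}}{O{\left(70 \right)}} - \frac{2173}{p{\left(13 \right)}} = \frac{- \frac{4}{3} + \frac{41^{3}}{3}}{49} - \frac{2173}{58} = \left(- \frac{4}{3} + \frac{1}{3} \cdot 68921\right) \frac{1}{49} - \frac{2173}{58} = \left(- \frac{4}{3} + \frac{68921}{3}\right) \frac{1}{49} - \frac{2173}{58} = \frac{68917}{3} \cdot \frac{1}{49} - \frac{2173}{58} = \frac{68917}{147} - \frac{2173}{58} = \frac{3677755}{8526}$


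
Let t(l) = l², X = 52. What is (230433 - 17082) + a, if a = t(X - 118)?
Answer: 217707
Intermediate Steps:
a = 4356 (a = (52 - 118)² = (-66)² = 4356)
(230433 - 17082) + a = (230433 - 17082) + 4356 = 213351 + 4356 = 217707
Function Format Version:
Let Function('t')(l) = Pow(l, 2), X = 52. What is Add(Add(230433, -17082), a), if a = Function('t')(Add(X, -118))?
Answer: 217707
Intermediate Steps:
a = 4356 (a = Pow(Add(52, -118), 2) = Pow(-66, 2) = 4356)
Add(Add(230433, -17082), a) = Add(Add(230433, -17082), 4356) = Add(213351, 4356) = 217707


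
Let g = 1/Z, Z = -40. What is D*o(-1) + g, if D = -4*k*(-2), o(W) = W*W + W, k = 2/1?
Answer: -1/40 ≈ -0.025000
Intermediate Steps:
k = 2 (k = 2*1 = 2)
o(W) = W + W**2 (o(W) = W**2 + W = W + W**2)
D = 16 (D = -4*2*(-2) = -8*(-2) = 16)
g = -1/40 (g = 1/(-40) = -1/40 ≈ -0.025000)
D*o(-1) + g = 16*(-(1 - 1)) - 1/40 = 16*(-1*0) - 1/40 = 16*0 - 1/40 = 0 - 1/40 = -1/40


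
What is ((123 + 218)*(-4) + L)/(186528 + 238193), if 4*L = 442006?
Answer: 218275/849442 ≈ 0.25696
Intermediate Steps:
L = 221003/2 (L = (1/4)*442006 = 221003/2 ≈ 1.1050e+5)
((123 + 218)*(-4) + L)/(186528 + 238193) = ((123 + 218)*(-4) + 221003/2)/(186528 + 238193) = (341*(-4) + 221003/2)/424721 = (-1364 + 221003/2)*(1/424721) = (218275/2)*(1/424721) = 218275/849442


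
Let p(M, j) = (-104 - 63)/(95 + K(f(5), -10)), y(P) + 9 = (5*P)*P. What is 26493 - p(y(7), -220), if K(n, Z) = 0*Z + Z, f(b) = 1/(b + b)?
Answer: 2252072/85 ≈ 26495.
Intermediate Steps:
y(P) = -9 + 5*P² (y(P) = -9 + (5*P)*P = -9 + 5*P²)
f(b) = 1/(2*b)
K(n, Z) = Z (K(n, Z) = 0 + Z = Z)
p(M, j) = -167/85 (p(M, j) = (-104 - 63)/(95 - 10) = -167/85)
26493 - p(y(7), -220) = 26493 - 1*(-167/85) = 26493 + 167/85 = 2252072/85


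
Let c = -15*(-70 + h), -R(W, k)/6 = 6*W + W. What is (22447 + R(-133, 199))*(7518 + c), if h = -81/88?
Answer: 21170493567/88 ≈ 2.4057e+8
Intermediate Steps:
h = -81/88 (h = -81*1/88 = -81/88 ≈ -0.92045)
R(W, k) = -42*W (R(W, k) = -6*(6*W + W) = -42*W)
c = 93615/88 (c = -15*(-70 - 81/88) = -15*(-6241/88) = 93615/88 ≈ 1063.8)
(22447 + R(-133, 199))*(7518 + c) = (22447 - 42*(-133))*(7518 + 93615/88) = (22447 + 5586)*(755199/88) = 28033*(755199/88) = 21170493567/88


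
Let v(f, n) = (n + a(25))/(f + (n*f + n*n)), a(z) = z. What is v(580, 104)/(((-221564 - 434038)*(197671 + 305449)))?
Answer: -43/7885090011153280 ≈ -5.4533e-15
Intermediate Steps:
v(f, n) = (25 + n)/(f + n² + f*n) (v(f, n) = (n + 25)/(f + (n*f + n*n)) = (25 + n)/(f + (f*n + n²)) = (25 + n)/(f + (n² + f*n)) = (25 + n)/(f + n² + f*n))
v(580, 104)/(((-221564 - 434038)*(197671 + 305449))) = ((25 + 104)/(580 + 104² + 580*104))/(((-221564 - 434038)*(197671 + 305449))) = (129/(580 + 10816 + 60320))/((-655602*503120)) = (129/71716)/(-329846478240) = ((1/71716)*129)*(-1/329846478240) = (129/71716)*(-1/329846478240) = -43/7885090011153280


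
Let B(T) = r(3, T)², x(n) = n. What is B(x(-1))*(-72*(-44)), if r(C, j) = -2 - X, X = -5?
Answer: 28512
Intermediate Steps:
r(C, j) = 3 (r(C, j) = -2 - 1*(-5) = -2 + 5 = 3)
B(T) = 9 (B(T) = 3² = 9)
B(x(-1))*(-72*(-44)) = 9*(-72*(-44)) = 9*3168 = 28512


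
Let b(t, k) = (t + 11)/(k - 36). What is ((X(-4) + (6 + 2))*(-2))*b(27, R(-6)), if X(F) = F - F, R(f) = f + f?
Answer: 38/3 ≈ 12.667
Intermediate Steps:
R(f) = 2*f
X(F) = 0
b(t, k) = (11 + t)/(-36 + k)
((X(-4) + (6 + 2))*(-2))*b(27, R(-6)) = ((0 + (6 + 2))*(-2))*((11 + 27)/(-36 + 2*(-6))) = ((0 + 8)*(-2))*(38/(-36 - 12)) = (8*(-2))*(38/(-48)) = -(-1)*38/3 = -16*(-19/24) = 38/3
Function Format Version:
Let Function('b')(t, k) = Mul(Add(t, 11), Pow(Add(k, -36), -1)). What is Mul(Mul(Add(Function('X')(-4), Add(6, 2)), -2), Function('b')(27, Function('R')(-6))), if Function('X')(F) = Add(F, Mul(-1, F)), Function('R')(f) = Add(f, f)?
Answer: Rational(38, 3) ≈ 12.667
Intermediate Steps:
Function('R')(f) = Mul(2, f)
Function('X')(F) = 0
Function('b')(t, k) = Mul(Pow(Add(-36, k), -1), Add(11, t)) (Function('b')(t, k) = Mul(Add(11, t), Pow(Add(-36, k), -1)) = Mul(Pow(Add(-36, k), -1), Add(11, t)))
Mul(Mul(Add(Function('X')(-4), Add(6, 2)), -2), Function('b')(27, Function('R')(-6))) = Mul(Mul(Add(0, Add(6, 2)), -2), Mul(Pow(Add(-36, Mul(2, -6)), -1), Add(11, 27))) = Mul(Mul(Add(0, 8), -2), Mul(Pow(Add(-36, -12), -1), 38)) = Mul(Mul(8, -2), Mul(Pow(-48, -1), 38)) = Mul(-16, Mul(Rational(-1, 48), 38)) = Mul(-16, Rational(-19, 24)) = Rational(38, 3)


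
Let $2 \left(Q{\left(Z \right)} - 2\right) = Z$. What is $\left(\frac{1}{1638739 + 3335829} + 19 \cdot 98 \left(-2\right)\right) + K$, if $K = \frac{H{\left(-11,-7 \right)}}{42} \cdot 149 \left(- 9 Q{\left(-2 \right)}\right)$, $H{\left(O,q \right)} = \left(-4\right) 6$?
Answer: $- \frac{102993455865}{34821976} \approx -2957.7$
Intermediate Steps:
$H{\left(O,q \right)} = -24$
$Q{\left(Z \right)} = 2 + \frac{Z}{2}$
$K = \frac{5364}{7}$ ($K = - \frac{24}{42} \cdot 149 \left(- 9 \left(2 + \frac{1}{2} \left(-2\right)\right)\right) = \left(-24\right) \frac{1}{42} \cdot 149 \left(- 9 \left(2 - 1\right)\right) = \left(- \frac{4}{7}\right) 149 \left(\left(-9\right) 1\right) = \left(- \frac{596}{7}\right) \left(-9\right) = \frac{5364}{7} \approx 766.29$)
$\left(\frac{1}{1638739 + 3335829} + 19 \cdot 98 \left(-2\right)\right) + K = \left(\frac{1}{1638739 + 3335829} + 19 \cdot 98 \left(-2\right)\right) + \frac{5364}{7} = \left(\frac{1}{4974568} + 1862 \left(-2\right)\right) + \frac{5364}{7} = \left(\frac{1}{4974568} - 3724\right) + \frac{5364}{7} = - \frac{18525291231}{4974568} + \frac{5364}{7} = - \frac{102993455865}{34821976}$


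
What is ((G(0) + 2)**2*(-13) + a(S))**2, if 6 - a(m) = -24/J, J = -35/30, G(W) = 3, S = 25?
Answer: 5650129/49 ≈ 1.1531e+5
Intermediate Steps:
J = -7/6 (J = -35*1/30 = -7/6 ≈ -1.1667)
a(m) = -102/7 (a(m) = 6 - (-24)/(-7/6) = 6 - (-24)*(-6)/7 = 6 - 1*144/7 = 6 - 144/7 = -102/7)
((G(0) + 2)**2*(-13) + a(S))**2 = ((3 + 2)**2*(-13) - 102/7)**2 = (5**2*(-13) - 102/7)**2 = (25*(-13) - 102/7)**2 = (-325 - 102/7)**2 = (-2377/7)**2 = 5650129/49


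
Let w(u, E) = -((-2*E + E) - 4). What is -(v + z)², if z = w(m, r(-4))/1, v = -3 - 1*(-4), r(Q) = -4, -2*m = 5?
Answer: -1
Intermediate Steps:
m = -5/2 (m = -½*5 = -5/2 ≈ -2.5000)
v = 1 (v = -3 + 4 = 1)
w(u, E) = 4 + E (w(u, E) = -(-E - 4) = -(-4 - E) = 4 + E)
z = 0 (z = (4 - 4)/1 = 0*1 = 0)
-(v + z)² = -(1 + 0)² = -1*1² = -1*1 = -1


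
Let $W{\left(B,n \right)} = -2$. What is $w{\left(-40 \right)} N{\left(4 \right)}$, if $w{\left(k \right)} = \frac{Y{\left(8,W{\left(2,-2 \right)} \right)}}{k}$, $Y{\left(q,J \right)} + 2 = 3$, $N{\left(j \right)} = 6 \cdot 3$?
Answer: $- \frac{9}{20} \approx -0.45$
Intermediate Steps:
$N{\left(j \right)} = 18$
$Y{\left(q,J \right)} = 1$ ($Y{\left(q,J \right)} = -2 + 3 = 1$)
$w{\left(k \right)} = \frac{1}{k}$ ($w{\left(k \right)} = 1 \frac{1}{k} = \frac{1}{k}$)
$w{\left(-40 \right)} N{\left(4 \right)} = \frac{1}{-40} \cdot 18 = \left(- \frac{1}{40}\right) 18 = - \frac{9}{20}$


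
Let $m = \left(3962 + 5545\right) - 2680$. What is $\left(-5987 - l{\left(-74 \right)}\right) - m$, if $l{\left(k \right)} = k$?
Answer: $-12740$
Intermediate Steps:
$m = 6827$ ($m = 9507 - 2680 = 6827$)
$\left(-5987 - l{\left(-74 \right)}\right) - m = \left(-5987 - -74\right) - 6827 = \left(-5987 + 74\right) - 6827 = -5913 - 6827 = -12740$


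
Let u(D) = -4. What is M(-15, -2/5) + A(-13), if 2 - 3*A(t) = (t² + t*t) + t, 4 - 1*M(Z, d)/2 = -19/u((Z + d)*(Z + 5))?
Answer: -655/6 ≈ -109.17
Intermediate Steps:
M(Z, d) = -3/2 (M(Z, d) = 8 - (-38)/(-4) = 8 - (-38)*(-1)/4 = 8 - 2*19/4 = 8 - 19/2 = -3/2)
A(t) = ⅔ - 2*t²/3 - t/3 (A(t) = ⅔ - ((t² + t*t) + t)/3 = ⅔ - ((t² + t²) + t)/3 = ⅔ - (2*t² + t)/3 = ⅔ - (t + 2*t²)/3 = ⅔ + (-2*t²/3 - t/3) = ⅔ - 2*t²/3 - t/3)
M(-15, -2/5) + A(-13) = -3/2 + (⅔ - ⅔*(-13)² - ⅓*(-13)) = -3/2 + (⅔ - ⅔*169 + 13/3) = -3/2 + (⅔ - 338/3 + 13/3) = -3/2 - 323/3 = -655/6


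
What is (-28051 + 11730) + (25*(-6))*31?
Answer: -20971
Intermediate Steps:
(-28051 + 11730) + (25*(-6))*31 = -16321 - 150*31 = -16321 - 4650 = -20971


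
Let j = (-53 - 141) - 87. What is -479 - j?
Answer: -198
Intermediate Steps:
j = -281 (j = -194 - 87 = -281)
-479 - j = -479 - 1*(-281) = -479 + 281 = -198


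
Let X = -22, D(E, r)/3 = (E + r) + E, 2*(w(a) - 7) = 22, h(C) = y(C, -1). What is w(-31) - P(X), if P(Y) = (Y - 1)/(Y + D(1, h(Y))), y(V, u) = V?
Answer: 1453/82 ≈ 17.720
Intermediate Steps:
h(C) = C
w(a) = 18 (w(a) = 7 + (½)*22 = 7 + 11 = 18)
D(E, r) = 3*r + 6*E (D(E, r) = 3*((E + r) + E) = 3*(r + 2*E) = 3*r + 6*E)
P(Y) = (-1 + Y)/(6 + 4*Y) (P(Y) = (Y - 1)/(Y + (3*Y + 6*1)) = (-1 + Y)/(Y + (3*Y + 6)) = (-1 + Y)/(Y + (6 + 3*Y)) = (-1 + Y)/(6 + 4*Y))
w(-31) - P(X) = 18 - (-1 - 22)/(2*(3 + 2*(-22))) = 18 - (-23)/(2*(3 - 44)) = 18 - (-23)/(2*(-41)) = 18 - (-1)*(-23)/(2*41) = 18 - 1*23/82 = 18 - 23/82 = 1453/82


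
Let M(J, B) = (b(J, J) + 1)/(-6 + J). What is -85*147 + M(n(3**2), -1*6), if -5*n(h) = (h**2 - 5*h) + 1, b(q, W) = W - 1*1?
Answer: -837128/67 ≈ -12494.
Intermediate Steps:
b(q, W) = -1 + W (b(q, W) = W - 1 = -1 + W)
n(h) = -1/5 + h - h**2/5 (n(h) = -((h**2 - 5*h) + 1)/5 = -(1 + h**2 - 5*h)/5 = -1/5 + h - h**2/5)
M(J, B) = J/(-6 + J) (M(J, B) = ((-1 + J) + 1)/(-6 + J) = J/(-6 + J))
-85*147 + M(n(3**2), -1*6) = -85*147 + (-1/5 + 3**2 - (3**2)**2/5)/(-6 + (-1/5 + 3**2 - (3**2)**2/5)) = -12495 + (-1/5 + 9 - 1/5*9**2)/(-6 + (-1/5 + 9 - 1/5*9**2)) = -12495 + (-1/5 + 9 - 1/5*81)/(-6 + (-1/5 + 9 - 1/5*81)) = -12495 + (-1/5 + 9 - 81/5)/(-6 + (-1/5 + 9 - 81/5)) = -12495 - 37/(5*(-6 - 37/5)) = -12495 - 37/(5*(-67/5)) = -12495 - 37/5*(-5/67) = -12495 + 37/67 = -837128/67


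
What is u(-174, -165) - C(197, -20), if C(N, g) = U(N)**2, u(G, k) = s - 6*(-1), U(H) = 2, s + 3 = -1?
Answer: -2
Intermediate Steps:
s = -4 (s = -3 - 1 = -4)
u(G, k) = 2 (u(G, k) = -4 - 6*(-1) = -4 + 6 = 2)
C(N, g) = 4 (C(N, g) = 2**2 = 4)
u(-174, -165) - C(197, -20) = 2 - 1*4 = 2 - 4 = -2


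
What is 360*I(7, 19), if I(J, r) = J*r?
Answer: 47880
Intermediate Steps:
360*I(7, 19) = 360*(7*19) = 360*133 = 47880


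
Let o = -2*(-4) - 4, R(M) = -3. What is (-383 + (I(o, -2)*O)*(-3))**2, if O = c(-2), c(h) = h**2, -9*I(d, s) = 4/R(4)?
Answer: 11992369/81 ≈ 1.4805e+5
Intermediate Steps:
o = 4 (o = 8 - 4 = 4)
I(d, s) = 4/27 (I(d, s) = -4/(9*(-3)) = -4*(-1)/(9*3) = -1/9*(-4/3) = 4/27)
O = 4 (O = (-2)**2 = 4)
(-383 + (I(o, -2)*O)*(-3))**2 = (-383 + ((4/27)*4)*(-3))**2 = (-383 + (16/27)*(-3))**2 = (-383 - 16/9)**2 = (-3463/9)**2 = 11992369/81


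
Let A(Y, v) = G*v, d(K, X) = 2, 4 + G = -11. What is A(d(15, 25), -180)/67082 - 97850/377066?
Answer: -1386473875/6323585353 ≈ -0.21925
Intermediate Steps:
G = -15 (G = -4 - 11 = -15)
A(Y, v) = -15*v
A(d(15, 25), -180)/67082 - 97850/377066 = -15*(-180)/67082 - 97850/377066 = 2700*(1/67082) - 97850*1/377066 = 1350/33541 - 48925/188533 = -1386473875/6323585353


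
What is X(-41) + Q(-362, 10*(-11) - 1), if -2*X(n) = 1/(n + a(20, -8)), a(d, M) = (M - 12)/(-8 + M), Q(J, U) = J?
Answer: -57556/159 ≈ -361.99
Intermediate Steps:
a(d, M) = (-12 + M)/(-8 + M)
X(n) = -1/(2*(5/4 + n)) (X(n) = -1/(2*(n + (-12 - 8)/(-8 - 8))) = -1/(2*(n - 20/(-16))) = -1/(2*(n - 1/16*(-20))) = -1/(2*(n + 5/4)) = -1/(2*(5/4 + n)))
X(-41) + Q(-362, 10*(-11) - 1) = -2/(5 + 4*(-41)) - 362 = -2/(5 - 164) - 362 = -2/(-159) - 362 = -2*(-1/159) - 362 = 2/159 - 362 = -57556/159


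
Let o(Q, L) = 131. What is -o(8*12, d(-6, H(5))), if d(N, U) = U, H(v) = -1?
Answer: -131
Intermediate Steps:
-o(8*12, d(-6, H(5))) = -1*131 = -131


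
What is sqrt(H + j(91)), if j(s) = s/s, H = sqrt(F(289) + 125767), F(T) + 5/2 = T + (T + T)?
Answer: sqrt(4 + 2*sqrt(506526))/2 ≈ 18.891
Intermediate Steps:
F(T) = -5/2 + 3*T (F(T) = -5/2 + (T + (T + T)) = -5/2 + (T + 2*T) = -5/2 + 3*T)
H = sqrt(506526)/2 (H = sqrt((-5/2 + 3*289) + 125767) = sqrt((-5/2 + 867) + 125767) = sqrt(1729/2 + 125767) = sqrt(253263/2) = sqrt(506526)/2 ≈ 355.85)
j(s) = 1
sqrt(H + j(91)) = sqrt(sqrt(506526)/2 + 1) = sqrt(1 + sqrt(506526)/2)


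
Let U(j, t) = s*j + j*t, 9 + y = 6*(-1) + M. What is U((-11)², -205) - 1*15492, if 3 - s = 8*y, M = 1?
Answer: -26382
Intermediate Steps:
y = -14 (y = -9 + (6*(-1) + 1) = -9 + (-6 + 1) = -9 - 5 = -14)
s = 115 (s = 3 - 8*(-14) = 3 - 1*(-112) = 3 + 112 = 115)
U(j, t) = 115*j + j*t
U((-11)², -205) - 1*15492 = (-11)²*(115 - 205) - 1*15492 = 121*(-90) - 15492 = -10890 - 15492 = -26382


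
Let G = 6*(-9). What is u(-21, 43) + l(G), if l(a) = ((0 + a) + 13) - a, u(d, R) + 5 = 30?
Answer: 38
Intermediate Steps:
u(d, R) = 25 (u(d, R) = -5 + 30 = 25)
G = -54
l(a) = 13 (l(a) = (a + 13) - a = (13 + a) - a = 13)
u(-21, 43) + l(G) = 25 + 13 = 38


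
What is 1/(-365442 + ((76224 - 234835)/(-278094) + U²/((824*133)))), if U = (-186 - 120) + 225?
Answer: -15238438824/5568755957184485 ≈ -2.7364e-6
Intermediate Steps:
U = -81 (U = -306 + 225 = -81)
1/(-365442 + ((76224 - 234835)/(-278094) + U²/((824*133)))) = 1/(-365442 + ((76224 - 234835)/(-278094) + (-81)²/((824*133)))) = 1/(-365442 + (-158611*(-1/278094) + 6561/109592)) = 1/(-365442 + (158611/278094 + 6561*(1/109592))) = 1/(-365442 + (158611/278094 + 6561/109592)) = 1/(-365442 + 9603535723/15238438824) = 1/(-5568755957184485/15238438824) = -15238438824/5568755957184485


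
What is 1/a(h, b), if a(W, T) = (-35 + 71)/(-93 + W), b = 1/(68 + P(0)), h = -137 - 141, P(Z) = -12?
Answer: -371/36 ≈ -10.306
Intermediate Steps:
h = -278
b = 1/56 (b = 1/(68 - 12) = 1/56 ≈ 0.017857)
a(W, T) = 36/(-93 + W)
1/a(h, b) = 1/(36/(-93 - 278)) = 1/(36/(-371)) = 1/(36*(-1/371)) = 1/(-36/371) = -371/36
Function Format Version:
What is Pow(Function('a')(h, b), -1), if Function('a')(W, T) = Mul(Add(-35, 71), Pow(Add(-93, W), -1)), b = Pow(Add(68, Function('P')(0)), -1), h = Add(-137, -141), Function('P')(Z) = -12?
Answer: Rational(-371, 36) ≈ -10.306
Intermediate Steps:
h = -278
b = Rational(1, 56) (b = Pow(Add(68, -12), -1) = Pow(56, -1) = Rational(1, 56) ≈ 0.017857)
Function('a')(W, T) = Mul(36, Pow(Add(-93, W), -1))
Pow(Function('a')(h, b), -1) = Pow(Mul(36, Pow(Add(-93, -278), -1)), -1) = Pow(Mul(36, Pow(-371, -1)), -1) = Pow(Mul(36, Rational(-1, 371)), -1) = Pow(Rational(-36, 371), -1) = Rational(-371, 36)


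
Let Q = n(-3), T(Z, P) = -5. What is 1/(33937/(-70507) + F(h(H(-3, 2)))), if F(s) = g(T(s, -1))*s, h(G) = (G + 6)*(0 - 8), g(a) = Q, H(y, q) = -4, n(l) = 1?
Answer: -70507/1162049 ≈ -0.060675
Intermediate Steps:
Q = 1
g(a) = 1
h(G) = -48 - 8*G (h(G) = (6 + G)*(-8) = -48 - 8*G)
F(s) = s (F(s) = 1*s = s)
1/(33937/(-70507) + F(h(H(-3, 2)))) = 1/(33937/(-70507) + (-48 - 8*(-4))) = 1/(33937*(-1/70507) + (-48 + 32)) = 1/(-33937/70507 - 16) = 1/(-1162049/70507) = -70507/1162049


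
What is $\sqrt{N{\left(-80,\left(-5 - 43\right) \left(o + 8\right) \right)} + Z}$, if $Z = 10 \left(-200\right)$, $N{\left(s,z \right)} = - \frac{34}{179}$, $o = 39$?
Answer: $\frac{i \sqrt{64088086}}{179} \approx 44.724 i$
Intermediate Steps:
$N{\left(s,z \right)} = - \frac{34}{179}$ ($N{\left(s,z \right)} = \left(-34\right) \frac{1}{179} = - \frac{34}{179}$)
$Z = -2000$
$\sqrt{N{\left(-80,\left(-5 - 43\right) \left(o + 8\right) \right)} + Z} = \sqrt{- \frac{34}{179} - 2000} = \sqrt{- \frac{358034}{179}} = \frac{i \sqrt{64088086}}{179}$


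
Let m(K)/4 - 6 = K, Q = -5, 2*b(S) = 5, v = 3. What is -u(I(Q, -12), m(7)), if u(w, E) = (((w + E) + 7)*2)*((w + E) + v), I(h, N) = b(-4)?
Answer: -14145/2 ≈ -7072.5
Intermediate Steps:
b(S) = 5/2 (b(S) = (1/2)*5 = 5/2)
I(h, N) = 5/2
m(K) = 24 + 4*K
u(w, E) = (3 + E + w)*(14 + 2*E + 2*w) (u(w, E) = (((w + E) + 7)*2)*((w + E) + 3) = (((E + w) + 7)*2)*((E + w) + 3) = ((7 + E + w)*2)*(3 + E + w) = (14 + 2*E + 2*w)*(3 + E + w) = (3 + E + w)*(14 + 2*E + 2*w))
-u(I(Q, -12), m(7)) = -(42 + 2*(24 + 4*7)**2 + 2*(5/2)**2 + 20*(24 + 4*7) + 20*(5/2) + 4*(24 + 4*7)*(5/2)) = -(42 + 2*(24 + 28)**2 + 2*(25/4) + 20*(24 + 28) + 50 + 4*(24 + 28)*(5/2)) = -(42 + 2*52**2 + 25/2 + 20*52 + 50 + 4*52*(5/2)) = -(42 + 2*2704 + 25/2 + 1040 + 50 + 520) = -(42 + 5408 + 25/2 + 1040 + 50 + 520) = -1*14145/2 = -14145/2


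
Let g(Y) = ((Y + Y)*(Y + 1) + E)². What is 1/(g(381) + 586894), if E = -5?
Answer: 1/84727571135 ≈ 1.1803e-11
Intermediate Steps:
g(Y) = (-5 + 2*Y*(1 + Y))² (g(Y) = ((Y + Y)*(Y + 1) - 5)² = ((2*Y)*(1 + Y) - 5)² = (2*Y*(1 + Y) - 5)² = (-5 + 2*Y*(1 + Y))²)
1/(g(381) + 586894) = 1/((-5 + 2*381 + 2*381²)² + 586894) = 1/((-5 + 762 + 2*145161)² + 586894) = 1/((-5 + 762 + 290322)² + 586894) = 1/(291079² + 586894) = 1/(84726984241 + 586894) = 1/84727571135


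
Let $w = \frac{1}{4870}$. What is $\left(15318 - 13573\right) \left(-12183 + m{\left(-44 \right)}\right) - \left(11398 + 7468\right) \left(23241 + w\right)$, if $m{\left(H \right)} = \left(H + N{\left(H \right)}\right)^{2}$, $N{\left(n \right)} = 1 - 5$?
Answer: $- \frac{1109638180468}{2435} \approx -4.557 \cdot 10^{8}$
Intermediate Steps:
$N{\left(n \right)} = -4$
$w = \frac{1}{4870} \approx 0.00020534$
$m{\left(H \right)} = \left(-4 + H\right)^{2}$ ($m{\left(H \right)} = \left(H - 4\right)^{2} = \left(-4 + H\right)^{2}$)
$\left(15318 - 13573\right) \left(-12183 + m{\left(-44 \right)}\right) - \left(11398 + 7468\right) \left(23241 + w\right) = \left(15318 - 13573\right) \left(-12183 + \left(-4 - 44\right)^{2}\right) - \left(11398 + 7468\right) \left(23241 + \frac{1}{4870}\right) = 1745 \left(-12183 + \left(-48\right)^{2}\right) - 18866 \cdot \frac{113183671}{4870} = 1745 \left(-12183 + 2304\right) - \frac{1067661568543}{2435} = 1745 \left(-9879\right) - \frac{1067661568543}{2435} = -17238855 - \frac{1067661568543}{2435} = - \frac{1109638180468}{2435}$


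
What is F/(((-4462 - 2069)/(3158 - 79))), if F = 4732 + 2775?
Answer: -23114053/6531 ≈ -3539.1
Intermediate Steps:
F = 7507
F/(((-4462 - 2069)/(3158 - 79))) = 7507/(((-4462 - 2069)/(3158 - 79))) = 7507/((-6531/3079)) = 7507/((-6531*1/3079)) = 7507/(-6531/3079) = 7507*(-3079/6531) = -23114053/6531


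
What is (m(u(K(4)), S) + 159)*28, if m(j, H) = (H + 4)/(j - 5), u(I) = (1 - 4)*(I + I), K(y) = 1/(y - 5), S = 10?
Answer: 4844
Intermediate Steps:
K(y) = 1/(-5 + y)
u(I) = -6*I
m(j, H) = (4 + H)/(-5 + j)
(m(u(K(4)), S) + 159)*28 = ((4 + 10)/(-5 - 6/(-5 + 4)) + 159)*28 = (14/(-5 - 6/(-1)) + 159)*28 = (14/(-5 - 6*(-1)) + 159)*28 = (14/(-5 + 6) + 159)*28 = (14/1 + 159)*28 = (1*14 + 159)*28 = (14 + 159)*28 = 173*28 = 4844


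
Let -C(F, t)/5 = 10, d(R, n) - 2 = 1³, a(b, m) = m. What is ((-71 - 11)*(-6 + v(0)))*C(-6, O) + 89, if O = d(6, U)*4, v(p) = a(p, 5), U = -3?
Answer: -4011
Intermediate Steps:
v(p) = 5
d(R, n) = 3 (d(R, n) = 2 + 1³ = 2 + 1 = 3)
O = 12 (O = 3*4 = 12)
C(F, t) = -50 (C(F, t) = -5*10 = -50)
((-71 - 11)*(-6 + v(0)))*C(-6, O) + 89 = ((-71 - 11)*(-6 + 5))*(-50) + 89 = -82*(-1)*(-50) + 89 = 82*(-50) + 89 = -4100 + 89 = -4011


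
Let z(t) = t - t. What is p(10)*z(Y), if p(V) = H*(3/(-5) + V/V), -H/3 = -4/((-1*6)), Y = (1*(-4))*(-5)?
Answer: 0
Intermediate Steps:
Y = 20 (Y = -4*(-5) = 20)
H = -2 (H = -(-12)/((-1*6)) = -(-12)/(-6) = -(-12)*(-1)/6 = -3*2/3 = -2)
z(t) = 0
p(V) = -4/5 (p(V) = -2*(3/(-5) + V/V) = -2*(3*(-1/5) + 1) = -2*(-3/5 + 1) = -2*2/5 = -4/5)
p(10)*z(Y) = -4/5*0 = 0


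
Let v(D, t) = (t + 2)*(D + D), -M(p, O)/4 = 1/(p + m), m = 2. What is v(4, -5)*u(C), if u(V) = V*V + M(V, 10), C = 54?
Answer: -489876/7 ≈ -69982.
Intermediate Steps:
M(p, O) = -4/(2 + p) (M(p, O) = -4/(p + 2) = -4/(2 + p))
v(D, t) = 2*D*(2 + t) (v(D, t) = (2 + t)*(2*D) = 2*D*(2 + t))
u(V) = V**2 - 4/(2 + V) (u(V) = V*V - 4/(2 + V) = V**2 - 4/(2 + V))
v(4, -5)*u(C) = (2*4*(2 - 5))*((-4 + 54**2*(2 + 54))/(2 + 54)) = (2*4*(-3))*((-4 + 2916*56)/56) = -3*(-4 + 163296)/7 = -3*163292/7 = -24*40823/14 = -489876/7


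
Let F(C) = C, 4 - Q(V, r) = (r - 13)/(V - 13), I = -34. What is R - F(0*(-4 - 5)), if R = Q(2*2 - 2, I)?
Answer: -3/11 ≈ -0.27273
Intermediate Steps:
Q(V, r) = 4 - (-13 + r)/(-13 + V) (Q(V, r) = 4 - (r - 13)/(V - 13) = 4 - (-13 + r)/(-13 + V))
R = -3/11 (R = (-39 - 1*(-34) + 4*(2*2 - 2))/(-13 + (2*2 - 2)) = (-39 + 34 + 4*(4 - 2))/(-13 + (4 - 2)) = (-39 + 34 + 4*2)/(-13 + 2) = (-39 + 34 + 8)/(-11) = -1/11*3 = -3/11 ≈ -0.27273)
R - F(0*(-4 - 5)) = -3/11 - 0*(-4 - 5) = -3/11 - 0*(-9) = -3/11 - 1*0 = -3/11 + 0 = -3/11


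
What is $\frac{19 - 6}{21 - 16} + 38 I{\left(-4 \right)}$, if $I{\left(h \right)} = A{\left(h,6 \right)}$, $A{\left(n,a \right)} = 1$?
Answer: $\frac{203}{5} \approx 40.6$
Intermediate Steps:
$I{\left(h \right)} = 1$
$\frac{19 - 6}{21 - 16} + 38 I{\left(-4 \right)} = \frac{19 - 6}{21 - 16} + 38 \cdot 1 = \frac{13}{5} + 38 = \frac{203}{5}$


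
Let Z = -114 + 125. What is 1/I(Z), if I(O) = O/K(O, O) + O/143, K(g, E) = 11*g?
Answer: 143/24 ≈ 5.9583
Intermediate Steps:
Z = 11
I(O) = 1/11 + O/143 (I(O) = O/((11*O)) + O/143 = O*(1/(11*O)) + O*(1/143) = 1/11 + O/143)
1/I(Z) = 1/(1/11 + (1/143)*11) = 1/(1/11 + 1/13) = 1/(24/143) = 143/24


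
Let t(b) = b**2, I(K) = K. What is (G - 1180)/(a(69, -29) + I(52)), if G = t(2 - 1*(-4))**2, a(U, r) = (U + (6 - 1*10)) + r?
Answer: 29/22 ≈ 1.3182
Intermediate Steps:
a(U, r) = -4 + U + r (a(U, r) = (U + (6 - 10)) + r = (U - 4) + r = (-4 + U) + r = -4 + U + r)
G = 1296 (G = ((2 - 1*(-4))**2)**2 = ((2 + 4)**2)**2 = (6**2)**2 = 36**2 = 1296)
(G - 1180)/(a(69, -29) + I(52)) = (1296 - 1180)/((-4 + 69 - 29) + 52) = 116/(36 + 52) = 116/88 = 116*(1/88) = 29/22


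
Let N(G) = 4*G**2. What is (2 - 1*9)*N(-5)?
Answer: -700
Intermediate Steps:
(2 - 1*9)*N(-5) = (2 - 1*9)*(4*(-5)**2) = (2 - 9)*(4*25) = -7*100 = -700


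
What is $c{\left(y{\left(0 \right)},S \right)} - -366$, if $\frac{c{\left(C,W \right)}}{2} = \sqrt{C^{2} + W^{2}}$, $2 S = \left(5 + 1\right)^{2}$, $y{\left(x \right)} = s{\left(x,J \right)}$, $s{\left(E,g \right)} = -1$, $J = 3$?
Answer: $366 + 10 \sqrt{13} \approx 402.06$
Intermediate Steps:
$y{\left(x \right)} = -1$
$S = 18$ ($S = \frac{\left(5 + 1\right)^{2}}{2} = \frac{6^{2}}{2} = \frac{1}{2} \cdot 36 = 18$)
$c{\left(C,W \right)} = 2 \sqrt{C^{2} + W^{2}}$
$c{\left(y{\left(0 \right)},S \right)} - -366 = 2 \sqrt{\left(-1\right)^{2} + 18^{2}} - -366 = 2 \sqrt{1 + 324} + 366 = 2 \sqrt{325} + 366 = 2 \cdot 5 \sqrt{13} + 366 = 10 \sqrt{13} + 366 = 366 + 10 \sqrt{13}$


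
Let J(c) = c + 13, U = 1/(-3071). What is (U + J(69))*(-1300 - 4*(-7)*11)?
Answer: -249806432/3071 ≈ -81344.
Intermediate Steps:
U = -1/3071 ≈ -0.00032563
J(c) = 13 + c
(U + J(69))*(-1300 - 4*(-7)*11) = (-1/3071 + (13 + 69))*(-1300 - 4*(-7)*11) = (-1/3071 + 82)*(-1300 + 28*11) = 251821*(-1300 + 308)/3071 = (251821/3071)*(-992) = -249806432/3071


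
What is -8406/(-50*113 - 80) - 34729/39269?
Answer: 21849674/37501895 ≈ 0.58263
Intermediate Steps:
-8406/(-50*113 - 80) - 34729/39269 = -8406/(-5650 - 80) - 34729*1/39269 = -8406/(-5730) - 34729/39269 = -8406*(-1/5730) - 34729/39269 = 1401/955 - 34729/39269 = 21849674/37501895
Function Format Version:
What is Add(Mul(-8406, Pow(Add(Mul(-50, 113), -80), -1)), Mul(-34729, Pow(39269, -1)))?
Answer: Rational(21849674, 37501895) ≈ 0.58263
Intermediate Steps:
Add(Mul(-8406, Pow(Add(Mul(-50, 113), -80), -1)), Mul(-34729, Pow(39269, -1))) = Add(Mul(-8406, Pow(Add(-5650, -80), -1)), Mul(-34729, Rational(1, 39269))) = Add(Mul(-8406, Pow(-5730, -1)), Rational(-34729, 39269)) = Add(Mul(-8406, Rational(-1, 5730)), Rational(-34729, 39269)) = Add(Rational(1401, 955), Rational(-34729, 39269)) = Rational(21849674, 37501895)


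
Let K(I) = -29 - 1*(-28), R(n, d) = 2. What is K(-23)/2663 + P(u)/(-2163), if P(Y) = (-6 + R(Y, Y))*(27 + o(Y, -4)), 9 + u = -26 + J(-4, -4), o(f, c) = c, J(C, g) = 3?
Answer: 242833/5760069 ≈ 0.042158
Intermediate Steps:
K(I) = -1 (K(I) = -29 + 28 = -1)
u = -32 (u = -9 + (-26 + 3) = -9 - 23 = -32)
P(Y) = -92 (P(Y) = (-6 + 2)*(27 - 4) = -4*23 = -92)
K(-23)/2663 + P(u)/(-2163) = -1/2663 - 92/(-2163) = -1*1/2663 - 92*(-1/2163) = -1/2663 + 92/2163 = 242833/5760069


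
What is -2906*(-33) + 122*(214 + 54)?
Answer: 128594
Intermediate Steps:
-2906*(-33) + 122*(214 + 54) = 95898 + 122*268 = 95898 + 32696 = 128594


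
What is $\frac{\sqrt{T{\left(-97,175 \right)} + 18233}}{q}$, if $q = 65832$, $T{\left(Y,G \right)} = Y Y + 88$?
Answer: $\frac{\sqrt{27730}}{65832} \approx 0.0025295$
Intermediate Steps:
$T{\left(Y,G \right)} = 88 + Y^{2}$ ($T{\left(Y,G \right)} = Y^{2} + 88 = 88 + Y^{2}$)
$\frac{\sqrt{T{\left(-97,175 \right)} + 18233}}{q} = \frac{\sqrt{\left(88 + \left(-97\right)^{2}\right) + 18233}}{65832} = \sqrt{\left(88 + 9409\right) + 18233} \cdot \frac{1}{65832} = \sqrt{9497 + 18233} \cdot \frac{1}{65832} = \sqrt{27730} \cdot \frac{1}{65832} = \frac{\sqrt{27730}}{65832}$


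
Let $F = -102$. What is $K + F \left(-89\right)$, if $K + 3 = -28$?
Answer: $9047$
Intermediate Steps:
$K = -31$ ($K = -3 - 28 = -31$)
$K + F \left(-89\right) = -31 - -9078 = -31 + 9078 = 9047$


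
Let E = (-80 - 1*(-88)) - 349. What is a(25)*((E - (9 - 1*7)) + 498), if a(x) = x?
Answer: 3875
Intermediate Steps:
E = -341 (E = (-80 + 88) - 349 = 8 - 349 = -341)
a(25)*((E - (9 - 1*7)) + 498) = 25*((-341 - (9 - 1*7)) + 498) = 25*((-341 - (9 - 7)) + 498) = 25*((-341 - 1*2) + 498) = 25*((-341 - 2) + 498) = 25*(-343 + 498) = 25*155 = 3875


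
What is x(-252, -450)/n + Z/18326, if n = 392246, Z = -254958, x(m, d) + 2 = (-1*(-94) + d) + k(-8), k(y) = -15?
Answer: -4546049603/326740918 ≈ -13.913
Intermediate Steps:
x(m, d) = 77 + d (x(m, d) = -2 + ((-1*(-94) + d) - 15) = -2 + ((94 + d) - 15) = -2 + (79 + d) = 77 + d)
x(-252, -450)/n + Z/18326 = (77 - 450)/392246 - 254958/18326 = -373*1/392246 - 254958*1/18326 = -373/392246 - 11589/833 = -4546049603/326740918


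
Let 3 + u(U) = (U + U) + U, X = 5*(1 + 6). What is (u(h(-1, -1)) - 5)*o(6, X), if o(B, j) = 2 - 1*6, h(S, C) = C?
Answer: 44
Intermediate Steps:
X = 35 (X = 5*7 = 35)
u(U) = -3 + 3*U (u(U) = -3 + ((U + U) + U) = -3 + (2*U + U) = -3 + 3*U)
o(B, j) = -4 (o(B, j) = 2 - 6 = -4)
(u(h(-1, -1)) - 5)*o(6, X) = ((-3 + 3*(-1)) - 5)*(-4) = ((-3 - 3) - 5)*(-4) = (-6 - 5)*(-4) = -11*(-4) = 44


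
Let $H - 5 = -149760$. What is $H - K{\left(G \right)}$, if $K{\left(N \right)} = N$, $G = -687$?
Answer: $-149068$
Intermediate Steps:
$H = -149755$ ($H = 5 - 149760 = -149755$)
$H - K{\left(G \right)} = -149755 - -687 = -149755 + 687 = -149068$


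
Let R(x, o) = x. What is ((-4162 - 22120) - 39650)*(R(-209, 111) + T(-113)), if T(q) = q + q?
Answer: 28680420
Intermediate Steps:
T(q) = 2*q
((-4162 - 22120) - 39650)*(R(-209, 111) + T(-113)) = ((-4162 - 22120) - 39650)*(-209 + 2*(-113)) = (-26282 - 39650)*(-209 - 226) = -65932*(-435) = 28680420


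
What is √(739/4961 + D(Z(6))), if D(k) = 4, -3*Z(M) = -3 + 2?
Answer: 3*√93767/451 ≈ 2.0369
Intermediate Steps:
Z(M) = ⅓ (Z(M) = -(-3 + 2)/3 = -⅓*(-1) = ⅓)
√(739/4961 + D(Z(6))) = √(739/4961 + 4) = √(20583/4961) = 3*√93767/451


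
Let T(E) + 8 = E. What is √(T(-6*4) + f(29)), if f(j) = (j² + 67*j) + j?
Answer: 3*√309 ≈ 52.735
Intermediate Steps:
T(E) = -8 + E
f(j) = j² + 68*j
√(T(-6*4) + f(29)) = √((-8 - 6*4) + 29*(68 + 29)) = √((-8 - 24) + 29*97) = √(-32 + 2813) = √2781 = 3*√309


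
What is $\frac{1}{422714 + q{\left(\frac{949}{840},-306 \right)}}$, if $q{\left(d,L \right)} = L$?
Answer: $\frac{1}{422408} \approx 2.3674 \cdot 10^{-6}$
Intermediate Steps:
$\frac{1}{422714 + q{\left(\frac{949}{840},-306 \right)}} = \frac{1}{422714 - 306} = \frac{1}{422408}$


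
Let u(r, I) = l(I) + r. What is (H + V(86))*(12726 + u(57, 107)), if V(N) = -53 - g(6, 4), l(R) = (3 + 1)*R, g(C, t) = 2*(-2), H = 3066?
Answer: 39857587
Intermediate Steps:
g(C, t) = -4
l(R) = 4*R
u(r, I) = r + 4*I (u(r, I) = 4*I + r = r + 4*I)
V(N) = -49 (V(N) = -53 - 1*(-4) = -53 + 4 = -49)
(H + V(86))*(12726 + u(57, 107)) = (3066 - 49)*(12726 + (57 + 4*107)) = 3017*(12726 + (57 + 428)) = 3017*(12726 + 485) = 3017*13211 = 39857587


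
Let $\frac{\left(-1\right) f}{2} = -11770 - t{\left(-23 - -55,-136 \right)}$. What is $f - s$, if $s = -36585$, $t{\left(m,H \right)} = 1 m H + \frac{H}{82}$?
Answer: $\frac{2108125}{41} \approx 51418.0$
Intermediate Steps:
$t{\left(m,H \right)} = \frac{H}{82} + H m$ ($t{\left(m,H \right)} = m H + H \frac{1}{82} = H m + \frac{H}{82} = \frac{H}{82} + H m$)
$f = \frac{608140}{41}$ ($f = - 2 \left(-11770 - - 136 \left(\frac{1}{82} - -32\right)\right) = - 2 \left(-11770 - - 136 \left(\frac{1}{82} + \left(-23 + 55\right)\right)\right) = - 2 \left(-11770 - - 136 \left(\frac{1}{82} + 32\right)\right) = - 2 \left(-11770 - \left(-136\right) \frac{2625}{82}\right) = - 2 \left(-11770 - - \frac{178500}{41}\right) = - 2 \left(-11770 + \frac{178500}{41}\right) = \left(-2\right) \left(- \frac{304070}{41}\right) = \frac{608140}{41} \approx 14833.0$)
$f - s = \frac{608140}{41} - -36585 = \frac{608140}{41} + 36585 = \frac{2108125}{41}$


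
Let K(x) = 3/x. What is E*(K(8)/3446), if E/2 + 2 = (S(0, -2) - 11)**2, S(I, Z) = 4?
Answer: 141/13784 ≈ 0.010229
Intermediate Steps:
E = 94 (E = -4 + 2*(4 - 11)**2 = -4 + 2*(-7)**2 = -4 + 2*49 = -4 + 98 = 94)
E*(K(8)/3446) = 94*((3/8)/3446) = 94*((3*(1/8))*(1/3446)) = 94*((3/8)*(1/3446)) = 94*(3/27568) = 141/13784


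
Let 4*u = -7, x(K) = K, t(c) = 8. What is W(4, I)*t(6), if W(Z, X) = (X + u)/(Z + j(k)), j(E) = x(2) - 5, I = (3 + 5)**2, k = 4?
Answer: 498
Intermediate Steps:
I = 64 (I = 8**2 = 64)
j(E) = -3 (j(E) = 2 - 5 = -3)
u = -7/4 (u = (1/4)*(-7) = -7/4 ≈ -1.7500)
W(Z, X) = (-7/4 + X)/(-3 + Z) (W(Z, X) = (X - 7/4)/(Z - 3) = (-7/4 + X)/(-3 + Z))
W(4, I)*t(6) = ((-7/4 + 64)/(-3 + 4))*8 = ((249/4)/1)*8 = (1*(249/4))*8 = (249/4)*8 = 498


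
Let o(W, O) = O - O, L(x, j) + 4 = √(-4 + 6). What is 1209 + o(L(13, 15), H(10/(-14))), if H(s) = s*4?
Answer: 1209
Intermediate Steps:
L(x, j) = -4 + √2 (L(x, j) = -4 + √(-4 + 6) = -4 + √2)
H(s) = 4*s
o(W, O) = 0
1209 + o(L(13, 15), H(10/(-14))) = 1209 + 0 = 1209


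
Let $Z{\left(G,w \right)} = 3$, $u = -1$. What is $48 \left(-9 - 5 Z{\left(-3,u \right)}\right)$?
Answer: $-1152$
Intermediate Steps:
$48 \left(-9 - 5 Z{\left(-3,u \right)}\right) = 48 \left(-9 - 15\right) = 48 \left(-24\right) = -1152$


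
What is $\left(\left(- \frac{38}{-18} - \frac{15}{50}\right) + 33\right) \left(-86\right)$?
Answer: $- \frac{134719}{45} \approx -2993.8$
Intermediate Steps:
$\left(\left(- \frac{38}{-18} - \frac{15}{50}\right) + 33\right) \left(-86\right) = \left(\left(\left(-38\right) \left(- \frac{1}{18}\right) - \frac{3}{10}\right) + 33\right) \left(-86\right) = \left(\left(\frac{19}{9} - \frac{3}{10}\right) + 33\right) \left(-86\right) = \left(\frac{163}{90} + 33\right) \left(-86\right) = \frac{3133}{90} \left(-86\right) = - \frac{134719}{45}$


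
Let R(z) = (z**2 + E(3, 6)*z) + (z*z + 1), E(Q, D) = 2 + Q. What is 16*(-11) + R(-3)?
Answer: -172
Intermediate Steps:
R(z) = 1 + 2*z**2 + 5*z (R(z) = (z**2 + (2 + 3)*z) + (z*z + 1) = (z**2 + 5*z) + (z**2 + 1) = (z**2 + 5*z) + (1 + z**2) = 1 + 2*z**2 + 5*z)
16*(-11) + R(-3) = 16*(-11) + (1 + 2*(-3)**2 + 5*(-3)) = -176 + (1 + 2*9 - 15) = -176 + (1 + 18 - 15) = -176 + 4 = -172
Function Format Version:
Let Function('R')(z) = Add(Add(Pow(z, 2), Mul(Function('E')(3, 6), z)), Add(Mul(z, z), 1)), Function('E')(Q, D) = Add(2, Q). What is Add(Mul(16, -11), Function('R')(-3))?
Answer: -172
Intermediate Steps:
Function('R')(z) = Add(1, Mul(2, Pow(z, 2)), Mul(5, z)) (Function('R')(z) = Add(Add(Pow(z, 2), Mul(Add(2, 3), z)), Add(Mul(z, z), 1)) = Add(Add(Pow(z, 2), Mul(5, z)), Add(Pow(z, 2), 1)) = Add(Add(Pow(z, 2), Mul(5, z)), Add(1, Pow(z, 2))) = Add(1, Mul(2, Pow(z, 2)), Mul(5, z)))
Add(Mul(16, -11), Function('R')(-3)) = Add(Mul(16, -11), Add(1, Mul(2, Pow(-3, 2)), Mul(5, -3))) = Add(-176, Add(1, Mul(2, 9), -15)) = Add(-176, Add(1, 18, -15)) = Add(-176, 4) = -172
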